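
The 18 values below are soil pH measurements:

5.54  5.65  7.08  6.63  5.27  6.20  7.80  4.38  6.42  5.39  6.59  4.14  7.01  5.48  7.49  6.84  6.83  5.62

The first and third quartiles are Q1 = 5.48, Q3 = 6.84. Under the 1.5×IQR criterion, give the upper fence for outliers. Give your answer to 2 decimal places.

IQR = Q3 − Q1 = 6.84 − 5.48 = 1.36.
Lower fence = Q1 − 1.5·IQR = 5.48 − 2.04 = 3.44.
Upper fence = Q3 + 1.5·IQR = 6.84 + 2.04 = 8.88.

8.88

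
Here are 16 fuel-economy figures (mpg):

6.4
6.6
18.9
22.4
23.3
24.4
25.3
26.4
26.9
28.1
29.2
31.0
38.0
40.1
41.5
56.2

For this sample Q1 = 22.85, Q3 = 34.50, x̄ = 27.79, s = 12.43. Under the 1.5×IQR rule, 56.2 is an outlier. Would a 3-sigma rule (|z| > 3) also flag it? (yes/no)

z = (56.2 − 27.79) / 12.43 = 2.29.
|z| = 2.29 ≤ 3.

no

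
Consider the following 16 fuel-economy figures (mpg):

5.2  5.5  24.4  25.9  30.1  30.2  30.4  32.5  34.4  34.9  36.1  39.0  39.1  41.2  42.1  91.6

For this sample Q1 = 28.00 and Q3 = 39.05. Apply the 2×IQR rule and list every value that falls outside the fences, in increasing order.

5.2, 5.5, 91.6

IQR = Q3 − Q1 = 39.05 − 28.00 = 11.05.
Lower fence = Q1 − 2·IQR = 28.00 − 22.10 = 5.90.
Upper fence = Q3 + 2·IQR = 39.05 + 22.10 = 61.15.
5.2 < 5.90 → outlier.
5.5 < 5.90 → outlier.
91.6 > 61.15 → outlier.
All remaining values lie within [5.90, 61.15].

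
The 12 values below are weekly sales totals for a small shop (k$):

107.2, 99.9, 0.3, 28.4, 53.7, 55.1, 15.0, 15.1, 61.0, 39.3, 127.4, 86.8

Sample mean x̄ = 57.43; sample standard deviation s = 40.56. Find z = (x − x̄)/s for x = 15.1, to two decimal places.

z = (15.1 − 57.43) / 40.56 = -1.04.

-1.04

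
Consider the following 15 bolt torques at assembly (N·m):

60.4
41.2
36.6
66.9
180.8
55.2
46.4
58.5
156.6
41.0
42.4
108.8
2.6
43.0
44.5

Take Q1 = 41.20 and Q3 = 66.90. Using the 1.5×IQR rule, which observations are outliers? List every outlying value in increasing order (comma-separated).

IQR = Q3 − Q1 = 66.90 − 41.20 = 25.70.
Lower fence = Q1 − 1.5·IQR = 41.20 − 38.55 = 2.65.
Upper fence = Q3 + 1.5·IQR = 66.90 + 38.55 = 105.45.
2.6 < 2.65 → outlier.
108.8 > 105.45 → outlier.
156.6 > 105.45 → outlier.
180.8 > 105.45 → outlier.
All remaining values lie within [2.65, 105.45].

2.6, 108.8, 156.6, 180.8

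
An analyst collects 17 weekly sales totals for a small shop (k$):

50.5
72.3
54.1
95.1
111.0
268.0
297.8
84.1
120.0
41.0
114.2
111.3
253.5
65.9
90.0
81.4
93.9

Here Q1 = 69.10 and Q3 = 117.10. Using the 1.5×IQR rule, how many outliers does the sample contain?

IQR = 48.00; fences at 69.10 − 72.00 = -2.90 and 117.10 + 72.00 = 189.10.
Outside the cutoffs: 253.5, 268.0, 297.8.

3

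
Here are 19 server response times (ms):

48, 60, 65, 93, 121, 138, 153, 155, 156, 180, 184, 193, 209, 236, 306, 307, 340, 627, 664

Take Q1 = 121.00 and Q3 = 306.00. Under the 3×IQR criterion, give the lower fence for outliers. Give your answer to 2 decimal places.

-434.00

IQR = Q3 − Q1 = 306.00 − 121.00 = 185.00.
Lower fence = Q1 − 3·IQR = 121.00 − 555.00 = -434.00.
Upper fence = Q3 + 3·IQR = 306.00 + 555.00 = 861.00.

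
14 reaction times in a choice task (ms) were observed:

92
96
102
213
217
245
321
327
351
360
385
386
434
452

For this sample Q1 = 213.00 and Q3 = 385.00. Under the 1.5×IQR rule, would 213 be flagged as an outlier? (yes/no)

no

IQR = Q3 − Q1 = 385.00 − 213.00 = 172.00.
Lower fence = Q1 − 1.5·IQR = 213.00 − 258.00 = -45.00.
Upper fence = Q3 + 1.5·IQR = 385.00 + 258.00 = 643.00.
213 lies within [-45.00, 643.00].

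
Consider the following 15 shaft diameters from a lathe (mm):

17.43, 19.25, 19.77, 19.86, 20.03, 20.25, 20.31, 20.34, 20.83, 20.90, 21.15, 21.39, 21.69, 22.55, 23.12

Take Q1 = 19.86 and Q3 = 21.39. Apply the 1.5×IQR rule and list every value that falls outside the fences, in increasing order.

IQR = Q3 − Q1 = 21.39 − 19.86 = 1.53.
Lower fence = Q1 − 1.5·IQR = 19.86 − 2.295 = 17.565.
Upper fence = Q3 + 1.5·IQR = 21.39 + 2.295 = 23.685.
17.43 < 17.565 → outlier.
All remaining values lie within [17.565, 23.685].

17.43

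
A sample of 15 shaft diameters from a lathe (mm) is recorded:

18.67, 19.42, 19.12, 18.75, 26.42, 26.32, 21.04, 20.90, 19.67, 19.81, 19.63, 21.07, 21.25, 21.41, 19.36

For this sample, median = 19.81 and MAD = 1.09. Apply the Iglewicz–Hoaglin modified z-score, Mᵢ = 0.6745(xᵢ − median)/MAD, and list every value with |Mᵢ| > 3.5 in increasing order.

|Mᵢ| > 3.5 ⇔ |xᵢ − 19.81| > 3.5·1.09/0.6745 = 5.66.
So outliers lie outside [14.15, 25.47].
26.32: M = 4.03 → outlier.
26.42: M = 4.09 → outlier.

26.32, 26.42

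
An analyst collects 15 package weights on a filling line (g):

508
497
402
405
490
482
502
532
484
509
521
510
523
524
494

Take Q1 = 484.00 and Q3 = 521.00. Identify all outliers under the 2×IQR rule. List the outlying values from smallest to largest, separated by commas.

402, 405

IQR = Q3 − Q1 = 521.00 − 484.00 = 37.00.
Lower fence = Q1 − 2·IQR = 484.00 − 74.00 = 410.00.
Upper fence = Q3 + 2·IQR = 521.00 + 74.00 = 595.00.
402 < 410.00 → outlier.
405 < 410.00 → outlier.
All remaining values lie within [410.00, 595.00].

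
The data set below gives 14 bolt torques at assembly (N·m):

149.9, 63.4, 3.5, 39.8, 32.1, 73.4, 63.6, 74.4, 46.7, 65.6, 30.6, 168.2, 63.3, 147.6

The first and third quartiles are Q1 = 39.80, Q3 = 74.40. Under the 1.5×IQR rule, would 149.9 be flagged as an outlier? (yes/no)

yes

IQR = Q3 − Q1 = 74.40 − 39.80 = 34.60.
Lower fence = Q1 − 1.5·IQR = 39.80 − 51.90 = -12.10.
Upper fence = Q3 + 1.5·IQR = 74.40 + 51.90 = 126.30.
149.9 lies above the upper fence.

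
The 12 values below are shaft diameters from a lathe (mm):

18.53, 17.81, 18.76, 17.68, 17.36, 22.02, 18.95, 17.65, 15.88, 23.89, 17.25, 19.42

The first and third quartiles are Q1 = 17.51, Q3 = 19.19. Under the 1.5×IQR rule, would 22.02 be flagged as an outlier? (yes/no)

yes

IQR = Q3 − Q1 = 19.19 − 17.51 = 1.68.
Lower fence = Q1 − 1.5·IQR = 17.51 − 2.52 = 14.99.
Upper fence = Q3 + 1.5·IQR = 19.19 + 2.52 = 21.71.
22.02 lies above the upper fence.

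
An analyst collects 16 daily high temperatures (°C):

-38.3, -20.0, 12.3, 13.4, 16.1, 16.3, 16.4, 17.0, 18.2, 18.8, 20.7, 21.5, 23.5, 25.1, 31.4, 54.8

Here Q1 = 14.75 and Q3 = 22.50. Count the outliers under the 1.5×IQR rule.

IQR = 7.75; fences at 14.75 − 11.625 = 3.125 and 22.50 + 11.625 = 34.125.
Outside the cutoffs: -38.3, -20.0, 54.8.

3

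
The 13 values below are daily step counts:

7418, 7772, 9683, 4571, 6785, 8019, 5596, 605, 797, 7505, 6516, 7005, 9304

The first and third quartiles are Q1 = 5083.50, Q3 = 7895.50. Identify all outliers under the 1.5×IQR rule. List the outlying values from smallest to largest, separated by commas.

605, 797

IQR = Q3 − Q1 = 7895.50 − 5083.50 = 2812.00.
Lower fence = Q1 − 1.5·IQR = 5083.50 − 4218.00 = 865.50.
Upper fence = Q3 + 1.5·IQR = 7895.50 + 4218.00 = 12113.50.
605 < 865.50 → outlier.
797 < 865.50 → outlier.
All remaining values lie within [865.50, 12113.50].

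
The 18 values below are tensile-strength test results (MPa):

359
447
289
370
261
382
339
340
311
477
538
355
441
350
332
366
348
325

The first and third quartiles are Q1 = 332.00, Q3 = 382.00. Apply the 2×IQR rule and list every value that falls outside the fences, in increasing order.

IQR = Q3 − Q1 = 382.00 − 332.00 = 50.00.
Lower fence = Q1 − 2·IQR = 332.00 − 100.00 = 232.00.
Upper fence = Q3 + 2·IQR = 382.00 + 100.00 = 482.00.
538 > 482.00 → outlier.
All remaining values lie within [232.00, 482.00].

538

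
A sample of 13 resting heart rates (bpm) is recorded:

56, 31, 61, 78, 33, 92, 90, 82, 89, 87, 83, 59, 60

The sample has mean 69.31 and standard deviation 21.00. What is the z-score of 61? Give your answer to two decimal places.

z = (61 − 69.31) / 21.00 = -0.40.

-0.40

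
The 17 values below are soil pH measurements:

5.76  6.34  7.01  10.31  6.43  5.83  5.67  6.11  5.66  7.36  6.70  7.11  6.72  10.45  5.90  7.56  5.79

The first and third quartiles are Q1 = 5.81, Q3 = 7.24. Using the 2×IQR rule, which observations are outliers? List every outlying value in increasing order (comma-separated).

IQR = Q3 − Q1 = 7.24 − 5.81 = 1.43.
Lower fence = Q1 − 2·IQR = 5.81 − 2.86 = 2.95.
Upper fence = Q3 + 2·IQR = 7.24 + 2.86 = 10.10.
10.31 > 10.10 → outlier.
10.45 > 10.10 → outlier.
All remaining values lie within [2.95, 10.10].

10.31, 10.45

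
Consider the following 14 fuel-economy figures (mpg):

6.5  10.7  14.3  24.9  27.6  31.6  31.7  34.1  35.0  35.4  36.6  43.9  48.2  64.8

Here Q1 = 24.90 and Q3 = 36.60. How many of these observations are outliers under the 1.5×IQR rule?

IQR = 11.70; fences at 24.90 − 17.55 = 7.35 and 36.60 + 17.55 = 54.15.
Outside the cutoffs: 6.5, 64.8.

2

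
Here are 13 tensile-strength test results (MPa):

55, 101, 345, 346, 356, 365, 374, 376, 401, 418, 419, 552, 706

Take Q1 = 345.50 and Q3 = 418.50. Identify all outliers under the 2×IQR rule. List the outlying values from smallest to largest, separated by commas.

55, 101, 706

IQR = Q3 − Q1 = 418.50 − 345.50 = 73.00.
Lower fence = Q1 − 2·IQR = 345.50 − 146.00 = 199.50.
Upper fence = Q3 + 2·IQR = 418.50 + 146.00 = 564.50.
55 < 199.50 → outlier.
101 < 199.50 → outlier.
706 > 564.50 → outlier.
All remaining values lie within [199.50, 564.50].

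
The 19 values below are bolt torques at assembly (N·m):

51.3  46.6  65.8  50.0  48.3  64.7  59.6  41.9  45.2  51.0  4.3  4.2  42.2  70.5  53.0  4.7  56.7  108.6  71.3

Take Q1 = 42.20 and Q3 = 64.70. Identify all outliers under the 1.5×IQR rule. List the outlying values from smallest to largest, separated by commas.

IQR = Q3 − Q1 = 64.70 − 42.20 = 22.50.
Lower fence = Q1 − 1.5·IQR = 42.20 − 33.75 = 8.45.
Upper fence = Q3 + 1.5·IQR = 64.70 + 33.75 = 98.45.
4.2 < 8.45 → outlier.
4.3 < 8.45 → outlier.
4.7 < 8.45 → outlier.
108.6 > 98.45 → outlier.
All remaining values lie within [8.45, 98.45].

4.2, 4.3, 4.7, 108.6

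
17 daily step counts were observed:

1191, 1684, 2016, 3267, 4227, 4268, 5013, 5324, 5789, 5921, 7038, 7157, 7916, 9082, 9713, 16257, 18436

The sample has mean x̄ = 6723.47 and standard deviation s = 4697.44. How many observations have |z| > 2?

Cutoffs: x̄ ± 2s = [-2671.41, 16118.35].
Outside the cutoffs: 16257, 18436.

2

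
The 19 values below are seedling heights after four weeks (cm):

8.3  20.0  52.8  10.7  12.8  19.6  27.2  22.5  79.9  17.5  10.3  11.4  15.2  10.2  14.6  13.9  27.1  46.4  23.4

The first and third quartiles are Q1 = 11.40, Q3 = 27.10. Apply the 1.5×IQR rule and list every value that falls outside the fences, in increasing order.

52.8, 79.9

IQR = Q3 − Q1 = 27.10 − 11.40 = 15.70.
Lower fence = Q1 − 1.5·IQR = 11.40 − 23.55 = -12.15.
Upper fence = Q3 + 1.5·IQR = 27.10 + 23.55 = 50.65.
52.8 > 50.65 → outlier.
79.9 > 50.65 → outlier.
All remaining values lie within [-12.15, 50.65].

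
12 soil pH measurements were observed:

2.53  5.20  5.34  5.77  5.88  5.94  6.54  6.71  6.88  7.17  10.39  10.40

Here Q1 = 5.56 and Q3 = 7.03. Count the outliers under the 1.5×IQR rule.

3

IQR = 1.47; fences at 5.56 − 2.205 = 3.355 and 7.03 + 2.205 = 9.235.
Outside the cutoffs: 2.53, 10.39, 10.40.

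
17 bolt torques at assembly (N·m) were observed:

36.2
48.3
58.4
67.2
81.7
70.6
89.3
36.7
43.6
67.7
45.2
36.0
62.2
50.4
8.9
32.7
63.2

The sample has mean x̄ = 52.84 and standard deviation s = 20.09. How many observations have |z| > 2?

Cutoffs: x̄ ± 2s = [12.66, 93.02].
Outside the cutoffs: 8.9.

1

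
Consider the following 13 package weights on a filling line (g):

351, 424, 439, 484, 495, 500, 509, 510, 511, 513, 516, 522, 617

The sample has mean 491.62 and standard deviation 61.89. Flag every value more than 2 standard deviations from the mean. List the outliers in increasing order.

351, 617

Cutoffs at x̄ ± 2s: 491.62 ± 2·61.89 = [367.84, 615.40].
351: z = -2.27, |z| > 2 → outlier.
617: z = 2.03, |z| > 2 → outlier.
Every other value lies within [367.84, 615.40].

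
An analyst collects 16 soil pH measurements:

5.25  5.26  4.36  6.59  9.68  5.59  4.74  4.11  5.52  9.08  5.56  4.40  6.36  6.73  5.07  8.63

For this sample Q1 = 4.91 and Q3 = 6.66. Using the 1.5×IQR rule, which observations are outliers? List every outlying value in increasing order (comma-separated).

IQR = Q3 − Q1 = 6.66 − 4.91 = 1.75.
Lower fence = Q1 − 1.5·IQR = 4.91 − 2.625 = 2.285.
Upper fence = Q3 + 1.5·IQR = 6.66 + 2.625 = 9.285.
9.68 > 9.285 → outlier.
All remaining values lie within [2.285, 9.285].

9.68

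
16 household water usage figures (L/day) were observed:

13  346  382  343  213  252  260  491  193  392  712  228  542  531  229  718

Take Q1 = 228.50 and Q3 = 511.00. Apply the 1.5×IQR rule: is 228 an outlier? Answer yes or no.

no

IQR = Q3 − Q1 = 511.00 − 228.50 = 282.50.
Lower fence = Q1 − 1.5·IQR = 228.50 − 423.75 = -195.25.
Upper fence = Q3 + 1.5·IQR = 511.00 + 423.75 = 934.75.
228 lies within [-195.25, 934.75].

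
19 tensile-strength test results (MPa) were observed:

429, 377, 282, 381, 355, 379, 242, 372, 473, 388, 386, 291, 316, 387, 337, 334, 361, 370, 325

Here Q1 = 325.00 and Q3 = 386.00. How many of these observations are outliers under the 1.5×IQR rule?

0

IQR = 61.00; fences at 325.00 − 91.50 = 233.50 and 386.00 + 91.50 = 477.50.
Every value lies within the cutoffs.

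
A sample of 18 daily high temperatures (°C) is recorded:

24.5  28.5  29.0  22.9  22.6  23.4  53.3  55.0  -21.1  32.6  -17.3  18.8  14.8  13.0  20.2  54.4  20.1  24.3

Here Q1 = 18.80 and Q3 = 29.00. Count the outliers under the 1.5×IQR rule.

IQR = 10.20; fences at 18.80 − 15.30 = 3.50 and 29.00 + 15.30 = 44.30.
Outside the cutoffs: -21.1, -17.3, 53.3, 54.4, 55.0.

5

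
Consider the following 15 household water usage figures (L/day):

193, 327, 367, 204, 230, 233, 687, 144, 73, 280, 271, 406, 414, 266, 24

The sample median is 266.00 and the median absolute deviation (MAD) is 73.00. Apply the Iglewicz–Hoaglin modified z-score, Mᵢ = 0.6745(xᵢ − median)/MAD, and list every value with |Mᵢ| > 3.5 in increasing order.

|Mᵢ| > 3.5 ⇔ |xᵢ − 266.00| > 3.5·73.00/0.6745 = 378.80.
So outliers lie outside [-112.80, 644.80].
687: M = 3.89 → outlier.

687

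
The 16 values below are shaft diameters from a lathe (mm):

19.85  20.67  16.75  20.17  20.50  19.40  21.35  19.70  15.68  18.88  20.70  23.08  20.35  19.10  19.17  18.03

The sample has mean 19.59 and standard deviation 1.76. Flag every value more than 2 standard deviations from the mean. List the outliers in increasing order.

15.68

Cutoffs at x̄ ± 2s: 19.59 ± 2·1.76 = [16.07, 23.11].
15.68: z = -2.22, |z| > 2 → outlier.
Every other value lies within [16.07, 23.11].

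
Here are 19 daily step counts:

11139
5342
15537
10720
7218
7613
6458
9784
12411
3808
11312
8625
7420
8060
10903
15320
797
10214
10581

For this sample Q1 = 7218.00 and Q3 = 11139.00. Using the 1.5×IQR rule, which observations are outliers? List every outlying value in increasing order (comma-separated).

IQR = Q3 − Q1 = 11139.00 − 7218.00 = 3921.00.
Lower fence = Q1 − 1.5·IQR = 7218.00 − 5881.50 = 1336.50.
Upper fence = Q3 + 1.5·IQR = 11139.00 + 5881.50 = 17020.50.
797 < 1336.50 → outlier.
All remaining values lie within [1336.50, 17020.50].

797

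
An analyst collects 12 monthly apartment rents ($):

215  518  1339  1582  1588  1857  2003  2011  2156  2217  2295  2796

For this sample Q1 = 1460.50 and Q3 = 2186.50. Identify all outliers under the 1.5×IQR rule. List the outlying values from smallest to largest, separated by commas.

IQR = Q3 − Q1 = 2186.50 − 1460.50 = 726.00.
Lower fence = Q1 − 1.5·IQR = 1460.50 − 1089.00 = 371.50.
Upper fence = Q3 + 1.5·IQR = 2186.50 + 1089.00 = 3275.50.
215 < 371.50 → outlier.
All remaining values lie within [371.50, 3275.50].

215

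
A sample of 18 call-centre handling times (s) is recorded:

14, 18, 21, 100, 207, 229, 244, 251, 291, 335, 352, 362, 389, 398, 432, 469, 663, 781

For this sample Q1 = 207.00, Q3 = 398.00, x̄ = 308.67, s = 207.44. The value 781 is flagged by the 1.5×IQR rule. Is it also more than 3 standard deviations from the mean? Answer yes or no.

no

z = (781 − 308.67) / 207.44 = 2.28.
|z| = 2.28 ≤ 3.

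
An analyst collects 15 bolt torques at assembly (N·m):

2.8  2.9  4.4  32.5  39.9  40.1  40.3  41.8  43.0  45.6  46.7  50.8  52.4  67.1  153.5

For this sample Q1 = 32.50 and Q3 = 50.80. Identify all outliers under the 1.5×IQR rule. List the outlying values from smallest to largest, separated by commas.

2.8, 2.9, 4.4, 153.5

IQR = Q3 − Q1 = 50.80 − 32.50 = 18.30.
Lower fence = Q1 − 1.5·IQR = 32.50 − 27.45 = 5.05.
Upper fence = Q3 + 1.5·IQR = 50.80 + 27.45 = 78.25.
2.8 < 5.05 → outlier.
2.9 < 5.05 → outlier.
4.4 < 5.05 → outlier.
153.5 > 78.25 → outlier.
All remaining values lie within [5.05, 78.25].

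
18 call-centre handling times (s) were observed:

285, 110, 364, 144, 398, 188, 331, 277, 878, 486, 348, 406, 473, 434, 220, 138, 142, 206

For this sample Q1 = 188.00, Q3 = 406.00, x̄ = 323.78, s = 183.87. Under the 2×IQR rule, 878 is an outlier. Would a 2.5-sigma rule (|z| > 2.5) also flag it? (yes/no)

yes

z = (878 − 323.78) / 183.87 = 3.01.
|z| = 3.01 > 2.5.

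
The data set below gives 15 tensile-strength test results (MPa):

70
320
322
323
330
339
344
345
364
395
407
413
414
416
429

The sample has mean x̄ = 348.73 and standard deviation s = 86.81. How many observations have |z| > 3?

1

Cutoffs: x̄ ± 3s = [88.30, 609.16].
Outside the cutoffs: 70.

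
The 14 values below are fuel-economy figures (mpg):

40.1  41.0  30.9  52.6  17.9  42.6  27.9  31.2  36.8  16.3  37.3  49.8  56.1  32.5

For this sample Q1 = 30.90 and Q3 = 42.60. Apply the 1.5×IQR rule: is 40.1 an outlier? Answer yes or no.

no

IQR = Q3 − Q1 = 42.60 − 30.90 = 11.70.
Lower fence = Q1 − 1.5·IQR = 30.90 − 17.55 = 13.35.
Upper fence = Q3 + 1.5·IQR = 42.60 + 17.55 = 60.15.
40.1 lies within [13.35, 60.15].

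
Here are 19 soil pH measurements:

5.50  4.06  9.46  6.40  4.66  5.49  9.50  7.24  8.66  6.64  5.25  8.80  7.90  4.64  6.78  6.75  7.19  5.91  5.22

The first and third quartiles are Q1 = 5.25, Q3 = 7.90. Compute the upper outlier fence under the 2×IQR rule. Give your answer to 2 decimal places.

13.20

IQR = Q3 − Q1 = 7.90 − 5.25 = 2.65.
Lower fence = Q1 − 2·IQR = 5.25 − 5.30 = -0.05.
Upper fence = Q3 + 2·IQR = 7.90 + 5.30 = 13.20.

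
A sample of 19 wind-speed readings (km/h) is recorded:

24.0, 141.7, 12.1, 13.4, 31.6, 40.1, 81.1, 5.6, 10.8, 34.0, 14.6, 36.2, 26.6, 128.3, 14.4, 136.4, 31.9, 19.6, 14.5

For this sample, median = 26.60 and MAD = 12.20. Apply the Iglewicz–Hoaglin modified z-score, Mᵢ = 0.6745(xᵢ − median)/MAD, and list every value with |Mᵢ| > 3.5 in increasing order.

|Mᵢ| > 3.5 ⇔ |xᵢ − 26.60| > 3.5·12.20/0.6745 = 63.31.
So outliers lie outside [-36.71, 89.91].
128.3: M = 5.62 → outlier.
136.4: M = 6.07 → outlier.
141.7: M = 6.36 → outlier.

128.3, 136.4, 141.7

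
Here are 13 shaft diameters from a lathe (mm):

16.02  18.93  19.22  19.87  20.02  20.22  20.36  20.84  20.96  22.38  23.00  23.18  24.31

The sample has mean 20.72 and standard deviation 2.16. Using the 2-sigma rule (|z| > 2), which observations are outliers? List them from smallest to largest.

16.02

Cutoffs at x̄ ± 2s: 20.72 ± 2·2.16 = [16.40, 25.04].
16.02: z = -2.18, |z| > 2 → outlier.
Every other value lies within [16.40, 25.04].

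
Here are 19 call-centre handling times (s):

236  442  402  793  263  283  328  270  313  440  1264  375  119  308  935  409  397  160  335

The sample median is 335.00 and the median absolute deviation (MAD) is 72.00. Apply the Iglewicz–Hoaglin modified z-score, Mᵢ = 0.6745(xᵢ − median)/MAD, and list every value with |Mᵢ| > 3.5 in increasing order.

793, 935, 1264

|Mᵢ| > 3.5 ⇔ |xᵢ − 335.00| > 3.5·72.00/0.6745 = 373.61.
So outliers lie outside [-38.61, 708.61].
793: M = 4.29 → outlier.
935: M = 5.62 → outlier.
1264: M = 8.70 → outlier.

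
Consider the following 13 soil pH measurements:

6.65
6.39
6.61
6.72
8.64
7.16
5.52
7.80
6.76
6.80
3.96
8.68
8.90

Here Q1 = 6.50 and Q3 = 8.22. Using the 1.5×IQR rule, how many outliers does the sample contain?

IQR = 1.72; fences at 6.50 − 2.58 = 3.92 and 8.22 + 2.58 = 10.80.
Every value lies within the cutoffs.

0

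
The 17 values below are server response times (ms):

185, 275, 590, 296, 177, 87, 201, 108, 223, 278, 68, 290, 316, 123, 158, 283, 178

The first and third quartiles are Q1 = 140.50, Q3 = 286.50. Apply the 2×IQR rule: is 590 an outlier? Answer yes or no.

IQR = Q3 − Q1 = 286.50 − 140.50 = 146.00.
Lower fence = Q1 − 2·IQR = 140.50 − 292.00 = -151.50.
Upper fence = Q3 + 2·IQR = 286.50 + 292.00 = 578.50.
590 lies above the upper fence.

yes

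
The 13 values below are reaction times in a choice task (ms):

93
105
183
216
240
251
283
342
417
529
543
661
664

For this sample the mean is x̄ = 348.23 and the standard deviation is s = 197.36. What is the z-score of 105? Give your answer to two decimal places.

z = (105 − 348.23) / 197.36 = -1.23.

-1.23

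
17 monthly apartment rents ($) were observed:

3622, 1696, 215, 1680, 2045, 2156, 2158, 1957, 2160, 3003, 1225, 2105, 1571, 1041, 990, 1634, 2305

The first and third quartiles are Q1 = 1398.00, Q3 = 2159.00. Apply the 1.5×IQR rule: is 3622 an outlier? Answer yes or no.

IQR = Q3 − Q1 = 2159.00 − 1398.00 = 761.00.
Lower fence = Q1 − 1.5·IQR = 1398.00 − 1141.50 = 256.50.
Upper fence = Q3 + 1.5·IQR = 2159.00 + 1141.50 = 3300.50.
3622 lies above the upper fence.

yes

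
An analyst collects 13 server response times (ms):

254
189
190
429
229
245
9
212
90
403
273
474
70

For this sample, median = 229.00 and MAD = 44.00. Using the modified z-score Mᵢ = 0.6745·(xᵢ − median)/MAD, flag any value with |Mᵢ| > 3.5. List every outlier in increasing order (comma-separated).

474

|Mᵢ| > 3.5 ⇔ |xᵢ − 229.00| > 3.5·44.00/0.6745 = 228.32.
So outliers lie outside [0.68, 457.32].
474: M = 3.76 → outlier.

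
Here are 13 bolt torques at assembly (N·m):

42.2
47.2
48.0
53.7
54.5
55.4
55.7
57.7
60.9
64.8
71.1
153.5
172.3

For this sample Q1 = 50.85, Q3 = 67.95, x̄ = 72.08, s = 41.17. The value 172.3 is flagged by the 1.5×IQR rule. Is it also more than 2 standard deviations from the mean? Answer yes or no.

z = (172.3 − 72.08) / 41.17 = 2.43.
|z| = 2.43 > 2.

yes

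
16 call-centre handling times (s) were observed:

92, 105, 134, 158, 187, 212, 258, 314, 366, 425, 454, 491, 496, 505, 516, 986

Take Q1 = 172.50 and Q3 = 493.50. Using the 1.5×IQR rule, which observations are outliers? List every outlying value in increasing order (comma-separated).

986

IQR = Q3 − Q1 = 493.50 − 172.50 = 321.00.
Lower fence = Q1 − 1.5·IQR = 172.50 − 481.50 = -309.00.
Upper fence = Q3 + 1.5·IQR = 493.50 + 481.50 = 975.00.
986 > 975.00 → outlier.
All remaining values lie within [-309.00, 975.00].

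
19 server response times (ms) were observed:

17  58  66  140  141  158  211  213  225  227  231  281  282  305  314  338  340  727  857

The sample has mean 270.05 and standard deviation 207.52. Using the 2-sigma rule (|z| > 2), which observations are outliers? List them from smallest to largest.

727, 857

Cutoffs at x̄ ± 2s: 270.05 ± 2·207.52 = [-144.99, 685.09].
727: z = 2.20, |z| > 2 → outlier.
857: z = 2.83, |z| > 2 → outlier.
Every other value lies within [-144.99, 685.09].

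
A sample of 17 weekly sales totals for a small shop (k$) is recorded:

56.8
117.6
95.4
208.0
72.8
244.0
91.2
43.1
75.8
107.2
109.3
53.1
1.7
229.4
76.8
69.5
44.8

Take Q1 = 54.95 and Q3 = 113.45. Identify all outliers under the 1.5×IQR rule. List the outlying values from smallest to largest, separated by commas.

IQR = Q3 − Q1 = 113.45 − 54.95 = 58.50.
Lower fence = Q1 − 1.5·IQR = 54.95 − 87.75 = -32.80.
Upper fence = Q3 + 1.5·IQR = 113.45 + 87.75 = 201.20.
208.0 > 201.20 → outlier.
229.4 > 201.20 → outlier.
244.0 > 201.20 → outlier.
All remaining values lie within [-32.80, 201.20].

208.0, 229.4, 244.0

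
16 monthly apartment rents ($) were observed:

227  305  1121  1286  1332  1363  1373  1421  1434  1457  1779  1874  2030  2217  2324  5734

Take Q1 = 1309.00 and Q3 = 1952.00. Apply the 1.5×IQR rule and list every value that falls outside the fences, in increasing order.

IQR = Q3 − Q1 = 1952.00 − 1309.00 = 643.00.
Lower fence = Q1 − 1.5·IQR = 1309.00 − 964.50 = 344.50.
Upper fence = Q3 + 1.5·IQR = 1952.00 + 964.50 = 2916.50.
227 < 344.50 → outlier.
305 < 344.50 → outlier.
5734 > 2916.50 → outlier.
All remaining values lie within [344.50, 2916.50].

227, 305, 5734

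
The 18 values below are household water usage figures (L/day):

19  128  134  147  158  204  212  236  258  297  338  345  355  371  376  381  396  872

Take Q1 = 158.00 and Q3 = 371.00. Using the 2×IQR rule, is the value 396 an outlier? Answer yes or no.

no

IQR = Q3 − Q1 = 371.00 − 158.00 = 213.00.
Lower fence = Q1 − 2·IQR = 158.00 − 426.00 = -268.00.
Upper fence = Q3 + 2·IQR = 371.00 + 426.00 = 797.00.
396 lies within [-268.00, 797.00].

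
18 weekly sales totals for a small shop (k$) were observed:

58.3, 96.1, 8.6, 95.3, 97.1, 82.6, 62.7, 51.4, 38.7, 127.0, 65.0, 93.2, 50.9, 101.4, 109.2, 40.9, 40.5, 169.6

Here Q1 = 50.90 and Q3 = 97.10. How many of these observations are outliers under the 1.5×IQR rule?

1

IQR = 46.20; fences at 50.90 − 69.30 = -18.40 and 97.10 + 69.30 = 166.40.
Outside the cutoffs: 169.6.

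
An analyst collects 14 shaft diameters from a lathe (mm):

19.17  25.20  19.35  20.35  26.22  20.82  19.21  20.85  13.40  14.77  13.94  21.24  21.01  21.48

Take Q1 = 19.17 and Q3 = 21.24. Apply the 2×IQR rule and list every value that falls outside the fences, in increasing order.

13.40, 13.94, 14.77, 26.22

IQR = Q3 − Q1 = 21.24 − 19.17 = 2.07.
Lower fence = Q1 − 2·IQR = 19.17 − 4.14 = 15.03.
Upper fence = Q3 + 2·IQR = 21.24 + 4.14 = 25.38.
13.40 < 15.03 → outlier.
13.94 < 15.03 → outlier.
14.77 < 15.03 → outlier.
26.22 > 25.38 → outlier.
All remaining values lie within [15.03, 25.38].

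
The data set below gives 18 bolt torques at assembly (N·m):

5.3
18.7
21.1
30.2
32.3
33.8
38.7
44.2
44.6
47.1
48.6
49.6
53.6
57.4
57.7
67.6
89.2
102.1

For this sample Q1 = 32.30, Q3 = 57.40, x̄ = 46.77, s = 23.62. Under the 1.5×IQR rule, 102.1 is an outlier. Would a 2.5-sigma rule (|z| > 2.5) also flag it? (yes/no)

z = (102.1 − 46.77) / 23.62 = 2.34.
|z| = 2.34 ≤ 2.5.

no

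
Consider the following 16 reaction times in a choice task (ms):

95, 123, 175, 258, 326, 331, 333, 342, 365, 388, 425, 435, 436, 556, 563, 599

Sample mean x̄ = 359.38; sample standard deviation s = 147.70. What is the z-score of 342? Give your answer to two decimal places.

z = (342 − 359.38) / 147.70 = -0.12.

-0.12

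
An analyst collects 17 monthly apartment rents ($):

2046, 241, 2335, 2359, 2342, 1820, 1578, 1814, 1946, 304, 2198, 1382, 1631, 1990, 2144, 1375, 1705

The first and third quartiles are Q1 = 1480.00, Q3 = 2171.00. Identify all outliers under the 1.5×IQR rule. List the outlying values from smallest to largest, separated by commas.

IQR = Q3 − Q1 = 2171.00 − 1480.00 = 691.00.
Lower fence = Q1 − 1.5·IQR = 1480.00 − 1036.50 = 443.50.
Upper fence = Q3 + 1.5·IQR = 2171.00 + 1036.50 = 3207.50.
241 < 443.50 → outlier.
304 < 443.50 → outlier.
All remaining values lie within [443.50, 3207.50].

241, 304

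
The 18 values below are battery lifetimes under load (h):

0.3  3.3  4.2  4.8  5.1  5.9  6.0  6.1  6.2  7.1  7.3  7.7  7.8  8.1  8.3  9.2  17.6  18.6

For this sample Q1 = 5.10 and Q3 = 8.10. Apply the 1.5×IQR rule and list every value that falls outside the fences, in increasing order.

IQR = Q3 − Q1 = 8.10 − 5.10 = 3.00.
Lower fence = Q1 − 1.5·IQR = 5.10 − 4.50 = 0.60.
Upper fence = Q3 + 1.5·IQR = 8.10 + 4.50 = 12.60.
0.3 < 0.60 → outlier.
17.6 > 12.60 → outlier.
18.6 > 12.60 → outlier.
All remaining values lie within [0.60, 12.60].

0.3, 17.6, 18.6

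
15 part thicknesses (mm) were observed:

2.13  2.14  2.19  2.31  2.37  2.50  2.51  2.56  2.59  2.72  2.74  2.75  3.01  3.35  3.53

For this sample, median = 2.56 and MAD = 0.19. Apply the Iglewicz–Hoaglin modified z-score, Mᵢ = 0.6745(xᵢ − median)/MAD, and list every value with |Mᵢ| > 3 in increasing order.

3.53

|Mᵢ| > 3 ⇔ |xᵢ − 2.56| > 3·0.19/0.6745 = 0.85.
So outliers lie outside [1.71, 3.41].
3.53: M = 3.44 → outlier.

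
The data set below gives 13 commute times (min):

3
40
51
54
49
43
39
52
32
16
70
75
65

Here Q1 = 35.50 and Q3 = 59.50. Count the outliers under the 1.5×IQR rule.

0

IQR = 24.00; fences at 35.50 − 36.00 = -0.50 and 59.50 + 36.00 = 95.50.
Every value lies within the cutoffs.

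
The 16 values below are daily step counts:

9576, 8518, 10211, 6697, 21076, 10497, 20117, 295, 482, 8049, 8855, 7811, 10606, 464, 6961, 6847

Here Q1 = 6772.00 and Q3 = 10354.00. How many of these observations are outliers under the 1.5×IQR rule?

IQR = 3582.00; fences at 6772.00 − 5373.00 = 1399.00 and 10354.00 + 5373.00 = 15727.00.
Outside the cutoffs: 295, 464, 482, 20117, 21076.

5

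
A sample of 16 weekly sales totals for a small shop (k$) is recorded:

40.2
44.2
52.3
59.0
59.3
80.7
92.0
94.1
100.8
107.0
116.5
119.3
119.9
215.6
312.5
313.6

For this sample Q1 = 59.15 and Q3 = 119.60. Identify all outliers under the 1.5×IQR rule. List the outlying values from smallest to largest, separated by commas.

IQR = Q3 − Q1 = 119.60 − 59.15 = 60.45.
Lower fence = Q1 − 1.5·IQR = 59.15 − 90.675 = -31.525.
Upper fence = Q3 + 1.5·IQR = 119.60 + 90.675 = 210.275.
215.6 > 210.275 → outlier.
312.5 > 210.275 → outlier.
313.6 > 210.275 → outlier.
All remaining values lie within [-31.525, 210.275].

215.6, 312.5, 313.6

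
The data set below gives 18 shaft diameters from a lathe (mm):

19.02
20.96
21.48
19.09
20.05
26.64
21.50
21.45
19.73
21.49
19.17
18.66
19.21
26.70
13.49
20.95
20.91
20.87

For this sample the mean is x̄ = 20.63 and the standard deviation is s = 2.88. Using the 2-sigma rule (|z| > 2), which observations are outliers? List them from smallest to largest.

Cutoffs at x̄ ± 2s: 20.63 ± 2·2.88 = [14.87, 26.39].
13.49: z = -2.48, |z| > 2 → outlier.
26.64: z = 2.09, |z| > 2 → outlier.
26.70: z = 2.11, |z| > 2 → outlier.
Every other value lies within [14.87, 26.39].

13.49, 26.64, 26.70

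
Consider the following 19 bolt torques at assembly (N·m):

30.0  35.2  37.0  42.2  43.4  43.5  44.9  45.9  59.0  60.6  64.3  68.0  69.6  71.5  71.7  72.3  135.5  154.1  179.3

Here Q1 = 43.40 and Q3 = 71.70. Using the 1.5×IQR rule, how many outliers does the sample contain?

IQR = 28.30; fences at 43.40 − 42.45 = 0.95 and 71.70 + 42.45 = 114.15.
Outside the cutoffs: 135.5, 154.1, 179.3.

3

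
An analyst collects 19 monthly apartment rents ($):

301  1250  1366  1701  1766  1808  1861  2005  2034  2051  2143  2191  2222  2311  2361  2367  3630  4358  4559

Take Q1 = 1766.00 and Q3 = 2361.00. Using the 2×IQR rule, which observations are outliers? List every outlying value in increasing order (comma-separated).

IQR = Q3 − Q1 = 2361.00 − 1766.00 = 595.00.
Lower fence = Q1 − 2·IQR = 1766.00 − 1190.00 = 576.00.
Upper fence = Q3 + 2·IQR = 2361.00 + 1190.00 = 3551.00.
301 < 576.00 → outlier.
3630 > 3551.00 → outlier.
4358 > 3551.00 → outlier.
4559 > 3551.00 → outlier.
All remaining values lie within [576.00, 3551.00].

301, 3630, 4358, 4559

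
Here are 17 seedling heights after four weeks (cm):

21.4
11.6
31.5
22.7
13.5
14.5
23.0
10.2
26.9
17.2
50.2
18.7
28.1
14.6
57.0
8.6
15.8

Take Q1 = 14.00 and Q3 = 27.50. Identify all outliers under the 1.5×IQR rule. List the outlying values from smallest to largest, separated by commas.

50.2, 57.0

IQR = Q3 − Q1 = 27.50 − 14.00 = 13.50.
Lower fence = Q1 − 1.5·IQR = 14.00 − 20.25 = -6.25.
Upper fence = Q3 + 1.5·IQR = 27.50 + 20.25 = 47.75.
50.2 > 47.75 → outlier.
57.0 > 47.75 → outlier.
All remaining values lie within [-6.25, 47.75].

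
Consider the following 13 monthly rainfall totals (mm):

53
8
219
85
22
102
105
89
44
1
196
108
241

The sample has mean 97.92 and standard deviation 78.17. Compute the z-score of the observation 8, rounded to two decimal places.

-1.15

z = (8 − 97.92) / 78.17 = -1.15.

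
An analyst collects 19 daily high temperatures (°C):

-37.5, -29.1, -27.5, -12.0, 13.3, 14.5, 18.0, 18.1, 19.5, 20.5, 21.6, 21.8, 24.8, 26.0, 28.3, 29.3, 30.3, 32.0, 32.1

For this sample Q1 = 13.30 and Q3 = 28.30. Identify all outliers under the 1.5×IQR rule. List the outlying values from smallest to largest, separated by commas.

IQR = Q3 − Q1 = 28.30 − 13.30 = 15.00.
Lower fence = Q1 − 1.5·IQR = 13.30 − 22.50 = -9.20.
Upper fence = Q3 + 1.5·IQR = 28.30 + 22.50 = 50.80.
-37.5 < -9.20 → outlier.
-29.1 < -9.20 → outlier.
-27.5 < -9.20 → outlier.
-12.0 < -9.20 → outlier.
All remaining values lie within [-9.20, 50.80].

-37.5, -29.1, -27.5, -12.0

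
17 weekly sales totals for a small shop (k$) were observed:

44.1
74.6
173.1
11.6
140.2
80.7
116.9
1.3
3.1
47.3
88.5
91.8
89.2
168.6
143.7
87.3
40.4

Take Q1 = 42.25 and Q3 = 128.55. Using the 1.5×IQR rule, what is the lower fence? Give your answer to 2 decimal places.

-87.20

IQR = Q3 − Q1 = 128.55 − 42.25 = 86.30.
Lower fence = Q1 − 1.5·IQR = 42.25 − 129.45 = -87.20.
Upper fence = Q3 + 1.5·IQR = 128.55 + 129.45 = 258.00.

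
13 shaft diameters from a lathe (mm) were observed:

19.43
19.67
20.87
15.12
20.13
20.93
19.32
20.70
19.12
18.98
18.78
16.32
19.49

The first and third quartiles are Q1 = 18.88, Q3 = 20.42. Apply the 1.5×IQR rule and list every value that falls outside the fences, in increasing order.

15.12, 16.32

IQR = Q3 − Q1 = 20.42 − 18.88 = 1.54.
Lower fence = Q1 − 1.5·IQR = 18.88 − 2.31 = 16.57.
Upper fence = Q3 + 1.5·IQR = 20.42 + 2.31 = 22.73.
15.12 < 16.57 → outlier.
16.32 < 16.57 → outlier.
All remaining values lie within [16.57, 22.73].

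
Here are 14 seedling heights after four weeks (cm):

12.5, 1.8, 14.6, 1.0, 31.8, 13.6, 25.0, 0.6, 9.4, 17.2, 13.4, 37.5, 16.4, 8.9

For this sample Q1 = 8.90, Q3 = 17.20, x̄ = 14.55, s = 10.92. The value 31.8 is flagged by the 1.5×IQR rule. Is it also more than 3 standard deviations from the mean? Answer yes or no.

z = (31.8 − 14.55) / 10.92 = 1.58.
|z| = 1.58 ≤ 3.

no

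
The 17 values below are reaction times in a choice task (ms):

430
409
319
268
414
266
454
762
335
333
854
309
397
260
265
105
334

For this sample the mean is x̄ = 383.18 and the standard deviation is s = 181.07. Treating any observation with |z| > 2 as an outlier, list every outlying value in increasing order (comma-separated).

Cutoffs at x̄ ± 2s: 383.18 ± 2·181.07 = [21.04, 745.32].
762: z = 2.09, |z| > 2 → outlier.
854: z = 2.60, |z| > 2 → outlier.
Every other value lies within [21.04, 745.32].

762, 854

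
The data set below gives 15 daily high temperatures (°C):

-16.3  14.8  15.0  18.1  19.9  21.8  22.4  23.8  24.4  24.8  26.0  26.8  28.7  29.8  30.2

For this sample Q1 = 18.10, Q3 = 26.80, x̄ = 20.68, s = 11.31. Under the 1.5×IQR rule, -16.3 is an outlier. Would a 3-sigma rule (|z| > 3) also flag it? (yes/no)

z = (-16.3 − 20.68) / 11.31 = -3.27.
|z| = 3.27 > 3.

yes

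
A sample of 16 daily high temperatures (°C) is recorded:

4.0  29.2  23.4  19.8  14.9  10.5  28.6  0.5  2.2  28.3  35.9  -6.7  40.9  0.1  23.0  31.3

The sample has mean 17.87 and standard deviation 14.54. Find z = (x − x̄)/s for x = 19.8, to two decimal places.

z = (19.8 − 17.87) / 14.54 = 0.13.

0.13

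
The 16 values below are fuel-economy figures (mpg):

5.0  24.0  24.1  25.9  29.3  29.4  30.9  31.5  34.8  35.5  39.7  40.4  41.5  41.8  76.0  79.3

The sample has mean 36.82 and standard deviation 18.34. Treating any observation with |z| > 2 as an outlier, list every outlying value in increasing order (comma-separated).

Cutoffs at x̄ ± 2s: 36.82 ± 2·18.34 = [0.14, 73.50].
76.0: z = 2.14, |z| > 2 → outlier.
79.3: z = 2.32, |z| > 2 → outlier.
Every other value lies within [0.14, 73.50].

76.0, 79.3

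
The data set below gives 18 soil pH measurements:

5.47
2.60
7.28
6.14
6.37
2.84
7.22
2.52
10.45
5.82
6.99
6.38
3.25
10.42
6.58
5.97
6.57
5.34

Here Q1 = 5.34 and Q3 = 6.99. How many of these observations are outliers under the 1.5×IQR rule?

5

IQR = 1.65; fences at 5.34 − 2.475 = 2.865 and 6.99 + 2.475 = 9.465.
Outside the cutoffs: 2.52, 2.60, 2.84, 10.42, 10.45.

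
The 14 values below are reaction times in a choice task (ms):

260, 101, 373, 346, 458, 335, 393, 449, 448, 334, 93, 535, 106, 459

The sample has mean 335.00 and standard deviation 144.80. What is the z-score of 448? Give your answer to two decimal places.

0.78

z = (448 − 335.00) / 144.80 = 0.78.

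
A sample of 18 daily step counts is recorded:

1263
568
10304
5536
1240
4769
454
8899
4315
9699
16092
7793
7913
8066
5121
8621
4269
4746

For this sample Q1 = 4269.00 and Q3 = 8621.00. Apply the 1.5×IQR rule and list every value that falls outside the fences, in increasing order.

IQR = Q3 − Q1 = 8621.00 − 4269.00 = 4352.00.
Lower fence = Q1 − 1.5·IQR = 4269.00 − 6528.00 = -2259.00.
Upper fence = Q3 + 1.5·IQR = 8621.00 + 6528.00 = 15149.00.
16092 > 15149.00 → outlier.
All remaining values lie within [-2259.00, 15149.00].

16092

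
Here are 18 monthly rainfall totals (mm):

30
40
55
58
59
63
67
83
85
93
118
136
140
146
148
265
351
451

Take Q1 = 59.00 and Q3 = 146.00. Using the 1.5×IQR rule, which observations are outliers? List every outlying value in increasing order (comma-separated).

351, 451

IQR = Q3 − Q1 = 146.00 − 59.00 = 87.00.
Lower fence = Q1 − 1.5·IQR = 59.00 − 130.50 = -71.50.
Upper fence = Q3 + 1.5·IQR = 146.00 + 130.50 = 276.50.
351 > 276.50 → outlier.
451 > 276.50 → outlier.
All remaining values lie within [-71.50, 276.50].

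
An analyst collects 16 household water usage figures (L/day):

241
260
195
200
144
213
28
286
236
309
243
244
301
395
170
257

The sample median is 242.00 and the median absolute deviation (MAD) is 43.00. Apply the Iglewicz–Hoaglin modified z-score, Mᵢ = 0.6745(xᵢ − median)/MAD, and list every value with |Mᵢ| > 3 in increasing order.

28

|Mᵢ| > 3 ⇔ |xᵢ − 242.00| > 3·43.00/0.6745 = 191.25.
So outliers lie outside [50.75, 433.25].
28: M = -3.36 → outlier.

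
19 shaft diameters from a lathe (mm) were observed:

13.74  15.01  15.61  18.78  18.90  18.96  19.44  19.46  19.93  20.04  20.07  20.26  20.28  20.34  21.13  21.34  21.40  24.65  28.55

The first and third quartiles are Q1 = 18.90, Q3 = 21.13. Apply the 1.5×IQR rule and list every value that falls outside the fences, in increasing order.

13.74, 15.01, 24.65, 28.55

IQR = Q3 − Q1 = 21.13 − 18.90 = 2.23.
Lower fence = Q1 − 1.5·IQR = 18.90 − 3.345 = 15.555.
Upper fence = Q3 + 1.5·IQR = 21.13 + 3.345 = 24.475.
13.74 < 15.555 → outlier.
15.01 < 15.555 → outlier.
24.65 > 24.475 → outlier.
28.55 > 24.475 → outlier.
All remaining values lie within [15.555, 24.475].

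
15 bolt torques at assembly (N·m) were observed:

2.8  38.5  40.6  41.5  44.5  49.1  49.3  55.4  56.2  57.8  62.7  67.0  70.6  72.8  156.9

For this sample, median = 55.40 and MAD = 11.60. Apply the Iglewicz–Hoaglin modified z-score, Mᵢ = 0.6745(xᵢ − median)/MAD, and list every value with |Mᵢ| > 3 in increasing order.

2.8, 156.9

|Mᵢ| > 3 ⇔ |xᵢ − 55.40| > 3·11.60/0.6745 = 51.59.
So outliers lie outside [3.81, 106.99].
2.8: M = -3.06 → outlier.
156.9: M = 5.90 → outlier.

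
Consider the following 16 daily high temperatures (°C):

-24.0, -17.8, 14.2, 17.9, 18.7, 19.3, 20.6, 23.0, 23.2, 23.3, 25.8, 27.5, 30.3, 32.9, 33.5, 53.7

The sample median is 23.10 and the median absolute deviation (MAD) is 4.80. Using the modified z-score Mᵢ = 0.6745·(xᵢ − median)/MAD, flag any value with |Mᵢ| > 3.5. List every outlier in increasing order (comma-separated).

|Mᵢ| > 3.5 ⇔ |xᵢ − 23.10| > 3.5·4.80/0.6745 = 24.91.
So outliers lie outside [-1.81, 48.01].
-24.0: M = -6.62 → outlier.
-17.8: M = -5.75 → outlier.
53.7: M = 4.30 → outlier.

-24.0, -17.8, 53.7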